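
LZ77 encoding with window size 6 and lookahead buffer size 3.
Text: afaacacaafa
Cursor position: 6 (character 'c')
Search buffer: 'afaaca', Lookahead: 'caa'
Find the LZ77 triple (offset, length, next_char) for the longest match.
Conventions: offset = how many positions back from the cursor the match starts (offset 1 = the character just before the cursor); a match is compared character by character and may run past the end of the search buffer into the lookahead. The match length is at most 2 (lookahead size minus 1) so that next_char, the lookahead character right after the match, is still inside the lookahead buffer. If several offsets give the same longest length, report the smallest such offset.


Try each offset into the search buffer:
  offset=1 (pos 5, char 'a'): match length 0
  offset=2 (pos 4, char 'c'): match length 2
  offset=3 (pos 3, char 'a'): match length 0
  offset=4 (pos 2, char 'a'): match length 0
  offset=5 (pos 1, char 'f'): match length 0
  offset=6 (pos 0, char 'a'): match length 0
Longest match has length 2 at offset 2.
next_char = character at position 6 + 2 = 8 -> 'a'

Best match: offset=2, length=2 (matching 'ca' starting at position 4)
LZ77 triple: (2, 2, 'a')


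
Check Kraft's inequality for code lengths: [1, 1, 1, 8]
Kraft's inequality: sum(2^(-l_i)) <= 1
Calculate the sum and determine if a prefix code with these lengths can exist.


Sum = 2^(-1) + 2^(-1) + 2^(-1) + 2^(-8)
    = 0.5 + 0.5 + 0.5 + 0.00390625
    = 385/256 = 1.50390625
Since 1.50390625 > 1, Kraft's inequality is NOT satisfied.
A prefix code with these lengths CANNOT exist.

Kraft sum = 1.50390625. Not satisfied.


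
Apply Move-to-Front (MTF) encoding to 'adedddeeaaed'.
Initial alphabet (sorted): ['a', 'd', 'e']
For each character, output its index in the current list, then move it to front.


MTF encoding:
'a': index 0 in ['a', 'd', 'e'] -> ['a', 'd', 'e']
'd': index 1 in ['a', 'd', 'e'] -> ['d', 'a', 'e']
'e': index 2 in ['d', 'a', 'e'] -> ['e', 'd', 'a']
'd': index 1 in ['e', 'd', 'a'] -> ['d', 'e', 'a']
'd': index 0 in ['d', 'e', 'a'] -> ['d', 'e', 'a']
'd': index 0 in ['d', 'e', 'a'] -> ['d', 'e', 'a']
'e': index 1 in ['d', 'e', 'a'] -> ['e', 'd', 'a']
'e': index 0 in ['e', 'd', 'a'] -> ['e', 'd', 'a']
'a': index 2 in ['e', 'd', 'a'] -> ['a', 'e', 'd']
'a': index 0 in ['a', 'e', 'd'] -> ['a', 'e', 'd']
'e': index 1 in ['a', 'e', 'd'] -> ['e', 'a', 'd']
'd': index 2 in ['e', 'a', 'd'] -> ['d', 'e', 'a']


Output: [0, 1, 2, 1, 0, 0, 1, 0, 2, 0, 1, 2]


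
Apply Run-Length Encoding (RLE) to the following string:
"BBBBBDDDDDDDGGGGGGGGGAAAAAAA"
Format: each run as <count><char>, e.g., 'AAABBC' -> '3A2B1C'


Scanning runs left to right:
  i=0: run of 'B' x 5 -> '5B'
  i=5: run of 'D' x 7 -> '7D'
  i=12: run of 'G' x 9 -> '9G'
  i=21: run of 'A' x 7 -> '7A'

RLE = 5B7D9G7A


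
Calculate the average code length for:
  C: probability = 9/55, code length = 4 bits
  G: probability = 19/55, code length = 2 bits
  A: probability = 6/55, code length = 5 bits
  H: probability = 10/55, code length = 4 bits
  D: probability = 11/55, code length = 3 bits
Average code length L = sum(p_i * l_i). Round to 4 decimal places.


Weighted contributions p_i * l_i:
  C: (9/55) * 4 = 36/55
  G: (19/55) * 2 = 38/55
  A: (6/55) * 5 = 30/55
  H: (10/55) * 4 = 40/55
  D: (11/55) * 3 = 33/55
Sum = (36 + 38 + 30 + 40 + 33)/55 = 177/55

L = 177/55 = 3.2182 bits/symbol


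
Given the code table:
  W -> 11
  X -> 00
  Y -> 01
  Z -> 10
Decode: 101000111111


Decoding:
10 -> Z
10 -> Z
00 -> X
11 -> W
11 -> W
11 -> W


Result: ZZXWWW


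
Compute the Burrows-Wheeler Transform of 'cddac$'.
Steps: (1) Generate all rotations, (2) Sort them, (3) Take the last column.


Rotations (sorted):
  0: $cddac -> last char: c
  1: ac$cdd -> last char: d
  2: c$cdda -> last char: a
  3: cddac$ -> last char: $
  4: dac$cd -> last char: d
  5: ddac$c -> last char: c


BWT = cda$dc


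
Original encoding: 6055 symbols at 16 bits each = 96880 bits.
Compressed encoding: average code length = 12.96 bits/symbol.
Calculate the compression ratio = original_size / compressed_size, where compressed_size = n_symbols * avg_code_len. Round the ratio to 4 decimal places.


original_size = n_symbols * orig_bits = 6055 * 16 = 96880 bits
compressed_size = n_symbols * avg_code_len = 6055 * 12.96 = 78472.8 bits
ratio = original_size / compressed_size = 96880 / 78472.8 = 1.2346

Compression ratio = 1.2346


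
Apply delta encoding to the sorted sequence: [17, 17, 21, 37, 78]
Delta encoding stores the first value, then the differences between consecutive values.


First value: 17
Deltas:
  17 - 17 = 0
  21 - 17 = 4
  37 - 21 = 16
  78 - 37 = 41


Delta encoded: [17, 0, 4, 16, 41]


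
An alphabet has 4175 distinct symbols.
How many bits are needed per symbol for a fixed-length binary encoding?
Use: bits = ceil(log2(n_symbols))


log2(4175) = 12.0276
Bracket: 2^12 = 4096 < 4175 <= 2^13 = 8192
So ceil(log2(4175)) = 13

bits = ceil(log2(4175)) = ceil(12.0276) = 13 bits


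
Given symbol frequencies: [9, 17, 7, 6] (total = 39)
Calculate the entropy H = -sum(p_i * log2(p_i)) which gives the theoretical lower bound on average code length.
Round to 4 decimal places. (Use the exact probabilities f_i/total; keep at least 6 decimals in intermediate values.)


Per-symbol terms -p_i * log2(p_i) with p_i = f_i/39:
  p = 9/39 = 0.230769: log2(p) = -2.115477, -p*log2(p) = 0.488187
  p = 17/39 = 0.435897: log2(p) = -1.197939, -p*log2(p) = 0.522179
  p = 7/39 = 0.179487: log2(p) = -2.478047, -p*log2(p) = 0.444778
  p = 6/39 = 0.153846: log2(p) = -2.700440, -p*log2(p) = 0.415452
H = 0.488187 + 0.522179 + 0.444778 + 0.415452 = 1.870596

H = 1.8706 bits/symbol


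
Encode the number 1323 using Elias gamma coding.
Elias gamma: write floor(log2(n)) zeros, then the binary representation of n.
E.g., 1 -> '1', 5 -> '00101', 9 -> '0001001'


num_bits = floor(log2(1323)) + 1 = 11
leading_zeros = num_bits - 1 = 10
binary(1323) = 10100101011

Elias gamma(1323) = '0000000000' + '10100101011' = 000000000010100101011 (21 bits)


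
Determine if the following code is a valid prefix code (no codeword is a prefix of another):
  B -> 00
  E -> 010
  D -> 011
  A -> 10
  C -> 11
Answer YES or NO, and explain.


Checking each pair (does one codeword prefix another?):
  B='00' vs E='010': no prefix
  B='00' vs D='011': no prefix
  B='00' vs A='10': no prefix
  B='00' vs C='11': no prefix
  E='010' vs B='00': no prefix
  E='010' vs D='011': no prefix
  E='010' vs A='10': no prefix
  E='010' vs C='11': no prefix
  D='011' vs B='00': no prefix
  D='011' vs E='010': no prefix
  D='011' vs A='10': no prefix
  D='011' vs C='11': no prefix
  A='10' vs B='00': no prefix
  A='10' vs E='010': no prefix
  A='10' vs D='011': no prefix
  A='10' vs C='11': no prefix
  C='11' vs B='00': no prefix
  C='11' vs E='010': no prefix
  C='11' vs D='011': no prefix
  C='11' vs A='10': no prefix
No violation found over all pairs.

YES -- this is a valid prefix code. No codeword is a prefix of any other codeword.


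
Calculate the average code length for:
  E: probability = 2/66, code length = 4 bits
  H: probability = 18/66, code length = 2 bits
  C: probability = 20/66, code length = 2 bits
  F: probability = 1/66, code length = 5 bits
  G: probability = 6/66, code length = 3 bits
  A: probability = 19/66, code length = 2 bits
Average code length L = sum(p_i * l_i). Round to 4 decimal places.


Weighted contributions p_i * l_i:
  E: (2/66) * 4 = 8/66
  H: (18/66) * 2 = 36/66
  C: (20/66) * 2 = 40/66
  F: (1/66) * 5 = 5/66
  G: (6/66) * 3 = 18/66
  A: (19/66) * 2 = 38/66
Sum = (8 + 36 + 40 + 5 + 18 + 38)/66 = 145/66

L = 145/66 = 2.1970 bits/symbol


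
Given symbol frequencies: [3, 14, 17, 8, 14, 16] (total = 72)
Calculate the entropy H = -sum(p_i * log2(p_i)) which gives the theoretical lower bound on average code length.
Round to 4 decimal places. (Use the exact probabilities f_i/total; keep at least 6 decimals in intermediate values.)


Per-symbol terms -p_i * log2(p_i) with p_i = f_i/72:
  p = 3/72 = 0.041667: log2(p) = -4.584963, -p*log2(p) = 0.191040
  p = 14/72 = 0.194444: log2(p) = -2.362570, -p*log2(p) = 0.459389
  p = 17/72 = 0.236111: log2(p) = -2.082462, -p*log2(p) = 0.491692
  p = 8/72 = 0.111111: log2(p) = -3.169925, -p*log2(p) = 0.352214
  p = 14/72 = 0.194444: log2(p) = -2.362570, -p*log2(p) = 0.459389
  p = 16/72 = 0.222222: log2(p) = -2.169925, -p*log2(p) = 0.482206
H = 0.191040 + 0.459389 + 0.491692 + 0.352214 + 0.459389 + 0.482206 = 2.435930

H = 2.4359 bits/symbol


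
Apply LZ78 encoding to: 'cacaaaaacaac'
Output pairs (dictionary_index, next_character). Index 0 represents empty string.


LZ78 encoding steps:
Dictionary: {0: ''}
Step 1: w='' (idx 0), next='c' -> output (0, 'c'), add 'c' as idx 1
Step 2: w='' (idx 0), next='a' -> output (0, 'a'), add 'a' as idx 2
Step 3: w='c' (idx 1), next='a' -> output (1, 'a'), add 'ca' as idx 3
Step 4: w='a' (idx 2), next='a' -> output (2, 'a'), add 'aa' as idx 4
Step 5: w='aa' (idx 4), next='c' -> output (4, 'c'), add 'aac' as idx 5
Step 6: w='aac' (idx 5), end of input -> output (5, '')


Encoded: [(0, 'c'), (0, 'a'), (1, 'a'), (2, 'a'), (4, 'c'), (5, '')]


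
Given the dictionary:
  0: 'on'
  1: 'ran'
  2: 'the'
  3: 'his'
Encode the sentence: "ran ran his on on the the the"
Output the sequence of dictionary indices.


Look up each word in the dictionary:
  'ran' -> 1
  'ran' -> 1
  'his' -> 3
  'on' -> 0
  'on' -> 0
  'the' -> 2
  'the' -> 2
  'the' -> 2

Encoded: [1, 1, 3, 0, 0, 2, 2, 2]


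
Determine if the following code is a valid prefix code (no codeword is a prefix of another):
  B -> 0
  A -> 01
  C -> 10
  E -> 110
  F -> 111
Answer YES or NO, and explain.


Checking each pair (does one codeword prefix another?):
  B='0' vs A='01': prefix -- VIOLATION

NO -- this is NOT a valid prefix code. B (0) is a prefix of A (01).


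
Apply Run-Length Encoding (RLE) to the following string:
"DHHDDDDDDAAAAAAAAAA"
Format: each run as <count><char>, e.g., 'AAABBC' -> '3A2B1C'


Scanning runs left to right:
  i=0: run of 'D' x 1 -> '1D'
  i=1: run of 'H' x 2 -> '2H'
  i=3: run of 'D' x 6 -> '6D'
  i=9: run of 'A' x 10 -> '10A'

RLE = 1D2H6D10A


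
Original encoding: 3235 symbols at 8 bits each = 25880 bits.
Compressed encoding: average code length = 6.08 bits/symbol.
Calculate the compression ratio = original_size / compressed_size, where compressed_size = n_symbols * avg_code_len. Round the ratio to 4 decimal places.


original_size = n_symbols * orig_bits = 3235 * 8 = 25880 bits
compressed_size = n_symbols * avg_code_len = 3235 * 6.08 = 19668.8 bits
ratio = original_size / compressed_size = 25880 / 19668.8 = 1.3158

Compression ratio = 1.3158


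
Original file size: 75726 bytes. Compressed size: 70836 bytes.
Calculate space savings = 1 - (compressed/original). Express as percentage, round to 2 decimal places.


ratio = compressed/original = 70836/75726 = 0.935425
savings = 1 - ratio = 1 - 0.935425 = 0.064575
as a percentage: 0.064575 * 100 = 6.46%

Space savings = 1 - 70836/75726 = 6.46%


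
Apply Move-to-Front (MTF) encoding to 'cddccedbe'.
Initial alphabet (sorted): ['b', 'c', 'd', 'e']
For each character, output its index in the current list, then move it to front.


MTF encoding:
'c': index 1 in ['b', 'c', 'd', 'e'] -> ['c', 'b', 'd', 'e']
'd': index 2 in ['c', 'b', 'd', 'e'] -> ['d', 'c', 'b', 'e']
'd': index 0 in ['d', 'c', 'b', 'e'] -> ['d', 'c', 'b', 'e']
'c': index 1 in ['d', 'c', 'b', 'e'] -> ['c', 'd', 'b', 'e']
'c': index 0 in ['c', 'd', 'b', 'e'] -> ['c', 'd', 'b', 'e']
'e': index 3 in ['c', 'd', 'b', 'e'] -> ['e', 'c', 'd', 'b']
'd': index 2 in ['e', 'c', 'd', 'b'] -> ['d', 'e', 'c', 'b']
'b': index 3 in ['d', 'e', 'c', 'b'] -> ['b', 'd', 'e', 'c']
'e': index 2 in ['b', 'd', 'e', 'c'] -> ['e', 'b', 'd', 'c']


Output: [1, 2, 0, 1, 0, 3, 2, 3, 2]


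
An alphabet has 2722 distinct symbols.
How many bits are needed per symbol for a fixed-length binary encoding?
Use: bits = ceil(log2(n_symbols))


log2(2722) = 11.4105
Bracket: 2^11 = 2048 < 2722 <= 2^12 = 4096
So ceil(log2(2722)) = 12

bits = ceil(log2(2722)) = ceil(11.4105) = 12 bits


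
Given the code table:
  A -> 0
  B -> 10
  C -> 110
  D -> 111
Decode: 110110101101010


Decoding:
110 -> C
110 -> C
10 -> B
110 -> C
10 -> B
10 -> B


Result: CCBCBB


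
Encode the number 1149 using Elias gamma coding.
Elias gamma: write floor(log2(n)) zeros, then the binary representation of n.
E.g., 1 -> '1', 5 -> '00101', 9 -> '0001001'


num_bits = floor(log2(1149)) + 1 = 11
leading_zeros = num_bits - 1 = 10
binary(1149) = 10001111101

Elias gamma(1149) = '0000000000' + '10001111101' = 000000000010001111101 (21 bits)


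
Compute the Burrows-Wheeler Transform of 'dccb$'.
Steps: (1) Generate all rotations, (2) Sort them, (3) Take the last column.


Rotations (sorted):
  0: $dccb -> last char: b
  1: b$dcc -> last char: c
  2: cb$dc -> last char: c
  3: ccb$d -> last char: d
  4: dccb$ -> last char: $


BWT = bccd$


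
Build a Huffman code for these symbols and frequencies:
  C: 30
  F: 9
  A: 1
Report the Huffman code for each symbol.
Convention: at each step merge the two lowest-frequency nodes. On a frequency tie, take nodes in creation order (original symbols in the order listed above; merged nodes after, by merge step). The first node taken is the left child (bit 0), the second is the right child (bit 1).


Huffman tree construction:
Step 1: Merge A(1) + F(9) = 10
Step 2: Merge (A+F)(10) + C(30) = 40
Read each symbol's code off the tree from the root (left child = 0, right child = 1).

Codes:
  C: 1 (length 1)
  F: 01 (length 2)
  A: 00 (length 2)
Average code length: 50/40 = 1.2500 bits/symbol


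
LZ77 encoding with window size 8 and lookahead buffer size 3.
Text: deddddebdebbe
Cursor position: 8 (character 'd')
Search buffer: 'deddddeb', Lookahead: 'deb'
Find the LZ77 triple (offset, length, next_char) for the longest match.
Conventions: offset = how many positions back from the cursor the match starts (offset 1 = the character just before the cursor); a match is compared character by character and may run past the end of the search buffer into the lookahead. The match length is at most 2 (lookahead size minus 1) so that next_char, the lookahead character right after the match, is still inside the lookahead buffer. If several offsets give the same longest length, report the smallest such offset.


Try each offset into the search buffer:
  offset=1 (pos 7, char 'b'): match length 0
  offset=2 (pos 6, char 'e'): match length 0
  offset=3 (pos 5, char 'd'): match length 2
  offset=4 (pos 4, char 'd'): match length 1
  offset=5 (pos 3, char 'd'): match length 1
  offset=6 (pos 2, char 'd'): match length 1
  offset=7 (pos 1, char 'e'): match length 0
  offset=8 (pos 0, char 'd'): match length 2
Longest match has length 2, found at offsets 3, 8; take the smallest, offset 3.
next_char = character at position 8 + 2 = 10 -> 'b'

Best match: offset=3, length=2 (matching 'de' starting at position 5)
LZ77 triple: (3, 2, 'b')


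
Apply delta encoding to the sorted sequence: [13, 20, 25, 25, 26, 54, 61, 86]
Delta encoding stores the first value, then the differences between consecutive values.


First value: 13
Deltas:
  20 - 13 = 7
  25 - 20 = 5
  25 - 25 = 0
  26 - 25 = 1
  54 - 26 = 28
  61 - 54 = 7
  86 - 61 = 25


Delta encoded: [13, 7, 5, 0, 1, 28, 7, 25]


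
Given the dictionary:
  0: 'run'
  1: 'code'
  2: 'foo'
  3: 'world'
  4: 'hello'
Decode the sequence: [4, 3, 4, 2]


Look up each index in the dictionary:
  4 -> 'hello'
  3 -> 'world'
  4 -> 'hello'
  2 -> 'foo'

Decoded: "hello world hello foo"


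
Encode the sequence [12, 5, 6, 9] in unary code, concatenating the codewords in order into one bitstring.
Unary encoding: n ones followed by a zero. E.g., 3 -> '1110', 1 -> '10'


Encode each number as n ones followed by a terminating 0:
  12 -> 1111111111110 (13 bits)
  5 -> 111110 (6 bits)
  6 -> 1111110 (7 bits)
  9 -> 1111111110 (10 bits)
Total length = 13 + 6 + 7 + 10 = 36 bits.

Unary([12, 5, 6, 9]) = 111111111111011111011111101111111110 (36 bits)


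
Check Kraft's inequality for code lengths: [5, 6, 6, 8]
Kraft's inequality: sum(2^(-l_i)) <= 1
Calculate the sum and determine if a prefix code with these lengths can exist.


Sum = 2^(-5) + 2^(-6) + 2^(-6) + 2^(-8)
    = 0.03125 + 0.015625 + 0.015625 + 0.00390625
    = 17/256 = 0.06640625
Since 0.06640625 <= 1, Kraft's inequality IS satisfied.
A prefix code with these lengths CAN exist.

Kraft sum = 0.06640625. Satisfied.


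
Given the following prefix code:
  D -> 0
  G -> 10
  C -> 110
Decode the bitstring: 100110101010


Decoding step by step:
Bits 10 -> G
Bits 0 -> D
Bits 110 -> C
Bits 10 -> G
Bits 10 -> G
Bits 10 -> G


Decoded message: GDCGGG


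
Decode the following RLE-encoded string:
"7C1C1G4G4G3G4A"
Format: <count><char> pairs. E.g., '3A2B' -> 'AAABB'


Expanding each <count><char> pair:
  7C -> 'CCCCCCC'
  1C -> 'C'
  1G -> 'G'
  4G -> 'GGGG'
  4G -> 'GGGG'
  3G -> 'GGG'
  4A -> 'AAAA'

Decoded = CCCCCCCCGGGGGGGGGGGGAAAA


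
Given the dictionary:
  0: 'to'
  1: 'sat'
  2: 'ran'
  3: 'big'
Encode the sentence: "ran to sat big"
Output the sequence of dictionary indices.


Look up each word in the dictionary:
  'ran' -> 2
  'to' -> 0
  'sat' -> 1
  'big' -> 3

Encoded: [2, 0, 1, 3]


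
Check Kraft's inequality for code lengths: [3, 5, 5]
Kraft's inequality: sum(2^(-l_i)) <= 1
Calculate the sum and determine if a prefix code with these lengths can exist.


Sum = 2^(-3) + 2^(-5) + 2^(-5)
    = 0.125 + 0.03125 + 0.03125
    = 6/32 = 0.1875
Since 0.1875 <= 1, Kraft's inequality IS satisfied.
A prefix code with these lengths CAN exist.

Kraft sum = 0.1875. Satisfied.


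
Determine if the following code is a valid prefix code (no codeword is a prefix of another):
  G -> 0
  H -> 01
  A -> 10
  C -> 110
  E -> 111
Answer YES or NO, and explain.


Checking each pair (does one codeword prefix another?):
  G='0' vs H='01': prefix -- VIOLATION

NO -- this is NOT a valid prefix code. G (0) is a prefix of H (01).


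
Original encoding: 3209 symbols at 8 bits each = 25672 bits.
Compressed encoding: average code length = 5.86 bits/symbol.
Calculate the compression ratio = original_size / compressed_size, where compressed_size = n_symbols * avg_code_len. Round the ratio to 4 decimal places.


original_size = n_symbols * orig_bits = 3209 * 8 = 25672 bits
compressed_size = n_symbols * avg_code_len = 3209 * 5.86 = 18804.74 bits
ratio = original_size / compressed_size = 25672 / 18804.74 = 1.3652

Compression ratio = 1.3652


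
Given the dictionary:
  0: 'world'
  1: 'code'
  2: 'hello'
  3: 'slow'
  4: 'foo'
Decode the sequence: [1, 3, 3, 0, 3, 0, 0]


Look up each index in the dictionary:
  1 -> 'code'
  3 -> 'slow'
  3 -> 'slow'
  0 -> 'world'
  3 -> 'slow'
  0 -> 'world'
  0 -> 'world'

Decoded: "code slow slow world slow world world"


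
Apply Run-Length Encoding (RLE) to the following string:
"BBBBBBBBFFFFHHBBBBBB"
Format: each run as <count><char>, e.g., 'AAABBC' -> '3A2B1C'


Scanning runs left to right:
  i=0: run of 'B' x 8 -> '8B'
  i=8: run of 'F' x 4 -> '4F'
  i=12: run of 'H' x 2 -> '2H'
  i=14: run of 'B' x 6 -> '6B'

RLE = 8B4F2H6B


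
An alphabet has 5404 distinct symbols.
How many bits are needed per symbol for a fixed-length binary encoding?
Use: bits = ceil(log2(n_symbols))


log2(5404) = 12.3998
Bracket: 2^12 = 4096 < 5404 <= 2^13 = 8192
So ceil(log2(5404)) = 13

bits = ceil(log2(5404)) = ceil(12.3998) = 13 bits


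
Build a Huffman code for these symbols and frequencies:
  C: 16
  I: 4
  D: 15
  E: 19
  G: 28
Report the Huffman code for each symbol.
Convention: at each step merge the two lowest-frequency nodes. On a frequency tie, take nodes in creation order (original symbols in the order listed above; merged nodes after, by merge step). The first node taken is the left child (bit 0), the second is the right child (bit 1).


Huffman tree construction:
Step 1: Merge I(4) + D(15) = 19
Step 2: Merge C(16) + E(19) = 35
Step 3: Merge (I+D)(19) + G(28) = 47
Step 4: Merge (C+E)(35) + ((I+D)+G)(47) = 82
Read each symbol's code off the tree from the root (left child = 0, right child = 1).

Codes:
  C: 00 (length 2)
  I: 100 (length 3)
  D: 101 (length 3)
  E: 01 (length 2)
  G: 11 (length 2)
Average code length: 183/82 = 2.2317 bits/symbol


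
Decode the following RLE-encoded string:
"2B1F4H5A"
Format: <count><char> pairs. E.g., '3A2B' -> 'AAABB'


Expanding each <count><char> pair:
  2B -> 'BB'
  1F -> 'F'
  4H -> 'HHHH'
  5A -> 'AAAAA'

Decoded = BBFHHHHAAAAA


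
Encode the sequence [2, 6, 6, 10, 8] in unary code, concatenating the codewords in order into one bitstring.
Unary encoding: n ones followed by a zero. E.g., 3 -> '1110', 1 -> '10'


Encode each number as n ones followed by a terminating 0:
  2 -> 110 (3 bits)
  6 -> 1111110 (7 bits)
  6 -> 1111110 (7 bits)
  10 -> 11111111110 (11 bits)
  8 -> 111111110 (9 bits)
Total length = 3 + 7 + 7 + 11 + 9 = 37 bits.

Unary([2, 6, 6, 10, 8]) = 1101111110111111011111111110111111110 (37 bits)


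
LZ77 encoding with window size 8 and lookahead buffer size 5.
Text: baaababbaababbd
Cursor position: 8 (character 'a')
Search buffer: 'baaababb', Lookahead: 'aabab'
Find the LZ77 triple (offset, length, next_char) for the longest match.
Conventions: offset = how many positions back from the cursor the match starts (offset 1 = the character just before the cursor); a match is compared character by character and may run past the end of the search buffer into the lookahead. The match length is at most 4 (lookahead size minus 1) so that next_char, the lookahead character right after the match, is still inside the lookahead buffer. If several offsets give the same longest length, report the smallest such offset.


Try each offset into the search buffer:
  offset=1 (pos 7, char 'b'): match length 0
  offset=2 (pos 6, char 'b'): match length 0
  offset=3 (pos 5, char 'a'): match length 1
  offset=4 (pos 4, char 'b'): match length 0
  offset=5 (pos 3, char 'a'): match length 1
  offset=6 (pos 2, char 'a'): match length 4
  offset=7 (pos 1, char 'a'): match length 2
  offset=8 (pos 0, char 'b'): match length 0
Longest match has length 4 at offset 6.
next_char = character at position 8 + 4 = 12 -> 'b'

Best match: offset=6, length=4 (matching 'aaba' starting at position 2)
LZ77 triple: (6, 4, 'b')


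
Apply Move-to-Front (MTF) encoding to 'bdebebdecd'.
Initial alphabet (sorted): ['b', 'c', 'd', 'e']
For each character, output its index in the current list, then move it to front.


MTF encoding:
'b': index 0 in ['b', 'c', 'd', 'e'] -> ['b', 'c', 'd', 'e']
'd': index 2 in ['b', 'c', 'd', 'e'] -> ['d', 'b', 'c', 'e']
'e': index 3 in ['d', 'b', 'c', 'e'] -> ['e', 'd', 'b', 'c']
'b': index 2 in ['e', 'd', 'b', 'c'] -> ['b', 'e', 'd', 'c']
'e': index 1 in ['b', 'e', 'd', 'c'] -> ['e', 'b', 'd', 'c']
'b': index 1 in ['e', 'b', 'd', 'c'] -> ['b', 'e', 'd', 'c']
'd': index 2 in ['b', 'e', 'd', 'c'] -> ['d', 'b', 'e', 'c']
'e': index 2 in ['d', 'b', 'e', 'c'] -> ['e', 'd', 'b', 'c']
'c': index 3 in ['e', 'd', 'b', 'c'] -> ['c', 'e', 'd', 'b']
'd': index 2 in ['c', 'e', 'd', 'b'] -> ['d', 'c', 'e', 'b']


Output: [0, 2, 3, 2, 1, 1, 2, 2, 3, 2]


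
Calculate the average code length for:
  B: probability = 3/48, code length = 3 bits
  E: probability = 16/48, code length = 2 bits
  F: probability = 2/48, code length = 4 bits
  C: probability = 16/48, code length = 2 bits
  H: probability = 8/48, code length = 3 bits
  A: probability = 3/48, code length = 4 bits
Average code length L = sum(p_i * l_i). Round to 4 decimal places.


Weighted contributions p_i * l_i:
  B: (3/48) * 3 = 9/48
  E: (16/48) * 2 = 32/48
  F: (2/48) * 4 = 8/48
  C: (16/48) * 2 = 32/48
  H: (8/48) * 3 = 24/48
  A: (3/48) * 4 = 12/48
Sum = (9 + 32 + 8 + 32 + 24 + 12)/48 = 117/48

L = 117/48 = 2.4375 bits/symbol


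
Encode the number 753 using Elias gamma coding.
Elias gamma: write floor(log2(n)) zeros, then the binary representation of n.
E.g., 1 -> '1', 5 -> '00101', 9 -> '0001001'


num_bits = floor(log2(753)) + 1 = 10
leading_zeros = num_bits - 1 = 9
binary(753) = 1011110001

Elias gamma(753) = '000000000' + '1011110001' = 0000000001011110001 (19 bits)


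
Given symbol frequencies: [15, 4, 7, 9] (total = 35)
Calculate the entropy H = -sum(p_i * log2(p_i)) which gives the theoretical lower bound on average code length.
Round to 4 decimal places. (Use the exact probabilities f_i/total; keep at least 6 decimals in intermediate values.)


Per-symbol terms -p_i * log2(p_i) with p_i = f_i/35:
  p = 15/35 = 0.428571: log2(p) = -1.222392, -p*log2(p) = 0.523882
  p = 4/35 = 0.114286: log2(p) = -3.129283, -p*log2(p) = 0.357632
  p = 7/35 = 0.200000: log2(p) = -2.321928, -p*log2(p) = 0.464386
  p = 9/35 = 0.257143: log2(p) = -1.959358, -p*log2(p) = 0.503835
H = 0.523882 + 0.357632 + 0.464386 + 0.503835 = 1.849735

H = 1.8497 bits/symbol


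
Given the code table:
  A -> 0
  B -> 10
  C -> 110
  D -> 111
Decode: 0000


Decoding:
0 -> A
0 -> A
0 -> A
0 -> A


Result: AAAA


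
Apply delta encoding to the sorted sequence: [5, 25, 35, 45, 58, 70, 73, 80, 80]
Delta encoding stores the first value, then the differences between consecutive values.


First value: 5
Deltas:
  25 - 5 = 20
  35 - 25 = 10
  45 - 35 = 10
  58 - 45 = 13
  70 - 58 = 12
  73 - 70 = 3
  80 - 73 = 7
  80 - 80 = 0


Delta encoded: [5, 20, 10, 10, 13, 12, 3, 7, 0]


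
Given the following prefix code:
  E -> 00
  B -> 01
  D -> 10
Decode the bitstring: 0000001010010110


Decoding step by step:
Bits 00 -> E
Bits 00 -> E
Bits 00 -> E
Bits 10 -> D
Bits 10 -> D
Bits 01 -> B
Bits 01 -> B
Bits 10 -> D


Decoded message: EEEDDBBD


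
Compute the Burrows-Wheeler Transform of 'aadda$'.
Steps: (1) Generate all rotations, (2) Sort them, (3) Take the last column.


Rotations (sorted):
  0: $aadda -> last char: a
  1: a$aadd -> last char: d
  2: aadda$ -> last char: $
  3: adda$a -> last char: a
  4: da$aad -> last char: d
  5: dda$aa -> last char: a


BWT = ad$ada


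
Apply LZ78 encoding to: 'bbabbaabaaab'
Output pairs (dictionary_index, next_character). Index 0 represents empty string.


LZ78 encoding steps:
Dictionary: {0: ''}
Step 1: w='' (idx 0), next='b' -> output (0, 'b'), add 'b' as idx 1
Step 2: w='b' (idx 1), next='a' -> output (1, 'a'), add 'ba' as idx 2
Step 3: w='b' (idx 1), next='b' -> output (1, 'b'), add 'bb' as idx 3
Step 4: w='' (idx 0), next='a' -> output (0, 'a'), add 'a' as idx 4
Step 5: w='a' (idx 4), next='b' -> output (4, 'b'), add 'ab' as idx 5
Step 6: w='a' (idx 4), next='a' -> output (4, 'a'), add 'aa' as idx 6
Step 7: w='ab' (idx 5), end of input -> output (5, '')


Encoded: [(0, 'b'), (1, 'a'), (1, 'b'), (0, 'a'), (4, 'b'), (4, 'a'), (5, '')]


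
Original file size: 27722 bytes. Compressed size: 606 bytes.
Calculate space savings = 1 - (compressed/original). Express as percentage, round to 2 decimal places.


ratio = compressed/original = 606/27722 = 0.02186
savings = 1 - ratio = 1 - 0.02186 = 0.97814
as a percentage: 0.97814 * 100 = 97.81%

Space savings = 1 - 606/27722 = 97.81%


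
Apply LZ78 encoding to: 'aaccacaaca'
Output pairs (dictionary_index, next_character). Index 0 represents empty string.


LZ78 encoding steps:
Dictionary: {0: ''}
Step 1: w='' (idx 0), next='a' -> output (0, 'a'), add 'a' as idx 1
Step 2: w='a' (idx 1), next='c' -> output (1, 'c'), add 'ac' as idx 2
Step 3: w='' (idx 0), next='c' -> output (0, 'c'), add 'c' as idx 3
Step 4: w='ac' (idx 2), next='a' -> output (2, 'a'), add 'aca' as idx 4
Step 5: w='aca' (idx 4), end of input -> output (4, '')


Encoded: [(0, 'a'), (1, 'c'), (0, 'c'), (2, 'a'), (4, '')]


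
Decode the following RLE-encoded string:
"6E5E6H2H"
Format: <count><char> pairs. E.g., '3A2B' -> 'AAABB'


Expanding each <count><char> pair:
  6E -> 'EEEEEE'
  5E -> 'EEEEE'
  6H -> 'HHHHHH'
  2H -> 'HH'

Decoded = EEEEEEEEEEEHHHHHHHH


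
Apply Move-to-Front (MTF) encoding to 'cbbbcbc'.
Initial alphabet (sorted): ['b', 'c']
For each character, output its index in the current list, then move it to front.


MTF encoding:
'c': index 1 in ['b', 'c'] -> ['c', 'b']
'b': index 1 in ['c', 'b'] -> ['b', 'c']
'b': index 0 in ['b', 'c'] -> ['b', 'c']
'b': index 0 in ['b', 'c'] -> ['b', 'c']
'c': index 1 in ['b', 'c'] -> ['c', 'b']
'b': index 1 in ['c', 'b'] -> ['b', 'c']
'c': index 1 in ['b', 'c'] -> ['c', 'b']


Output: [1, 1, 0, 0, 1, 1, 1]


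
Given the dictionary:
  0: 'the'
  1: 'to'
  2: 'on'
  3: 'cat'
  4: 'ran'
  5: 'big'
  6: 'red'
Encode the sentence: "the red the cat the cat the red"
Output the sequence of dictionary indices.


Look up each word in the dictionary:
  'the' -> 0
  'red' -> 6
  'the' -> 0
  'cat' -> 3
  'the' -> 0
  'cat' -> 3
  'the' -> 0
  'red' -> 6

Encoded: [0, 6, 0, 3, 0, 3, 0, 6]


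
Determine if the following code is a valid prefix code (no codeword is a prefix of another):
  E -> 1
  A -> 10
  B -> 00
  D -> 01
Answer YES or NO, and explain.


Checking each pair (does one codeword prefix another?):
  E='1' vs A='10': prefix -- VIOLATION

NO -- this is NOT a valid prefix code. E (1) is a prefix of A (10).


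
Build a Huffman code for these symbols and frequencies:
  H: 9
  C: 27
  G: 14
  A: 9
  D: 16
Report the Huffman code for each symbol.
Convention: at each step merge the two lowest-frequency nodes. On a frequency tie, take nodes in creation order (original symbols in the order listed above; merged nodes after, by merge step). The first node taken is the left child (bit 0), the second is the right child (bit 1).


Huffman tree construction:
Step 1: Merge H(9) + A(9) = 18
Step 2: Merge G(14) + D(16) = 30
Step 3: Merge (H+A)(18) + C(27) = 45
Step 4: Merge (G+D)(30) + ((H+A)+C)(45) = 75
Read each symbol's code off the tree from the root (left child = 0, right child = 1).

Codes:
  H: 100 (length 3)
  C: 11 (length 2)
  G: 00 (length 2)
  A: 101 (length 3)
  D: 01 (length 2)
Average code length: 168/75 = 2.2400 bits/symbol


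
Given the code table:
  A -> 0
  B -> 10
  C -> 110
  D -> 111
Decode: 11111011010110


Decoding:
111 -> D
110 -> C
110 -> C
10 -> B
110 -> C


Result: DCCBC


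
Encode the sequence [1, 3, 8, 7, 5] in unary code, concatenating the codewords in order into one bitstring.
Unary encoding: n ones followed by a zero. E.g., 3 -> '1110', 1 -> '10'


Encode each number as n ones followed by a terminating 0:
  1 -> 10 (2 bits)
  3 -> 1110 (4 bits)
  8 -> 111111110 (9 bits)
  7 -> 11111110 (8 bits)
  5 -> 111110 (6 bits)
Total length = 2 + 4 + 9 + 8 + 6 = 29 bits.

Unary([1, 3, 8, 7, 5]) = 10111011111111011111110111110 (29 bits)


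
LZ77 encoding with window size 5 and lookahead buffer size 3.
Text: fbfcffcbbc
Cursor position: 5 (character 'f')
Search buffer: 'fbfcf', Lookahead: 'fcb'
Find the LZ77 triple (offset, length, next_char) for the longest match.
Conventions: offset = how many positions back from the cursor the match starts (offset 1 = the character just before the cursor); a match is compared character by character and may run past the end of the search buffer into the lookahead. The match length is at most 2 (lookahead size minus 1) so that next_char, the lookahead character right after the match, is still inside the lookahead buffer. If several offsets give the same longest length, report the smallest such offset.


Try each offset into the search buffer:
  offset=1 (pos 4, char 'f'): match length 1
  offset=2 (pos 3, char 'c'): match length 0
  offset=3 (pos 2, char 'f'): match length 2
  offset=4 (pos 1, char 'b'): match length 0
  offset=5 (pos 0, char 'f'): match length 1
Longest match has length 2 at offset 3.
next_char = character at position 5 + 2 = 7 -> 'b'

Best match: offset=3, length=2 (matching 'fc' starting at position 2)
LZ77 triple: (3, 2, 'b')


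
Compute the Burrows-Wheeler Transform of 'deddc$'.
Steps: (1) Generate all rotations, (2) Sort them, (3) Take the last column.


Rotations (sorted):
  0: $deddc -> last char: c
  1: c$dedd -> last char: d
  2: dc$ded -> last char: d
  3: ddc$de -> last char: e
  4: deddc$ -> last char: $
  5: eddc$d -> last char: d


BWT = cdde$d


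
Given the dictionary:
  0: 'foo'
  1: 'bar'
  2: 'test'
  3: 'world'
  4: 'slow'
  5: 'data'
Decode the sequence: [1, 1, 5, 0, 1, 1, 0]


Look up each index in the dictionary:
  1 -> 'bar'
  1 -> 'bar'
  5 -> 'data'
  0 -> 'foo'
  1 -> 'bar'
  1 -> 'bar'
  0 -> 'foo'

Decoded: "bar bar data foo bar bar foo"


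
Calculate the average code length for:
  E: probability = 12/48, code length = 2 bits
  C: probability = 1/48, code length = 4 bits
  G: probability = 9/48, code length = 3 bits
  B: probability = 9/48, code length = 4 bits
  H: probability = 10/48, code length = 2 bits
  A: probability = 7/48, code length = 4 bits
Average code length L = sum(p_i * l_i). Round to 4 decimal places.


Weighted contributions p_i * l_i:
  E: (12/48) * 2 = 24/48
  C: (1/48) * 4 = 4/48
  G: (9/48) * 3 = 27/48
  B: (9/48) * 4 = 36/48
  H: (10/48) * 2 = 20/48
  A: (7/48) * 4 = 28/48
Sum = (24 + 4 + 27 + 36 + 20 + 28)/48 = 139/48

L = 139/48 = 2.8958 bits/symbol


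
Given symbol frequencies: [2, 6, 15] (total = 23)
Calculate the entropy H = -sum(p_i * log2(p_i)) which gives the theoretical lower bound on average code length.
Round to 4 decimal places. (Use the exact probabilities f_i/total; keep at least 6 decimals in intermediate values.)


Per-symbol terms -p_i * log2(p_i) with p_i = f_i/23:
  p = 2/23 = 0.086957: log2(p) = -3.523562, -p*log2(p) = 0.306397
  p = 6/23 = 0.260870: log2(p) = -1.938599, -p*log2(p) = 0.505722
  p = 15/23 = 0.652174: log2(p) = -0.616671, -p*log2(p) = 0.402177
H = 0.306397 + 0.505722 + 0.402177 = 1.214296

H = 1.2143 bits/symbol


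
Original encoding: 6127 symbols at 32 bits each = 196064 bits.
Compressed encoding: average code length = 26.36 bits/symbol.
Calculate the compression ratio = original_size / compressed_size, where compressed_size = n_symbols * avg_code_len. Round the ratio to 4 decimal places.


original_size = n_symbols * orig_bits = 6127 * 32 = 196064 bits
compressed_size = n_symbols * avg_code_len = 6127 * 26.36 = 161507.72 bits
ratio = original_size / compressed_size = 196064 / 161507.72 = 1.214

Compression ratio = 1.214


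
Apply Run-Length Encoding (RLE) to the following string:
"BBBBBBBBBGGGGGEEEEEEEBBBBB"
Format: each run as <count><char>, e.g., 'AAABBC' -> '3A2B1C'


Scanning runs left to right:
  i=0: run of 'B' x 9 -> '9B'
  i=9: run of 'G' x 5 -> '5G'
  i=14: run of 'E' x 7 -> '7E'
  i=21: run of 'B' x 5 -> '5B'

RLE = 9B5G7E5B


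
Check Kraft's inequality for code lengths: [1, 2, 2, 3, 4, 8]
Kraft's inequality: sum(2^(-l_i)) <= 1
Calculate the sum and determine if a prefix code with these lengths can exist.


Sum = 2^(-1) + 2^(-2) + 2^(-2) + 2^(-3) + 2^(-4) + 2^(-8)
    = 0.5 + 0.25 + 0.25 + 0.125 + 0.0625 + 0.00390625
    = 305/256 = 1.19140625
Since 1.19140625 > 1, Kraft's inequality is NOT satisfied.
A prefix code with these lengths CANNOT exist.

Kraft sum = 1.19140625. Not satisfied.


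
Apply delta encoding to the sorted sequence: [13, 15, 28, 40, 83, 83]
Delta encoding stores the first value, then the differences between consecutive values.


First value: 13
Deltas:
  15 - 13 = 2
  28 - 15 = 13
  40 - 28 = 12
  83 - 40 = 43
  83 - 83 = 0


Delta encoded: [13, 2, 13, 12, 43, 0]


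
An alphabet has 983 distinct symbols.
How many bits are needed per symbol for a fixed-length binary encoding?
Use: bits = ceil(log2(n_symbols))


log2(983) = 9.941
Bracket: 2^9 = 512 < 983 <= 2^10 = 1024
So ceil(log2(983)) = 10

bits = ceil(log2(983)) = ceil(9.941) = 10 bits


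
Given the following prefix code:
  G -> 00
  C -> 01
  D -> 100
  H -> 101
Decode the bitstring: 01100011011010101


Decoding step by step:
Bits 01 -> C
Bits 100 -> D
Bits 01 -> C
Bits 101 -> H
Bits 101 -> H
Bits 01 -> C
Bits 01 -> C


Decoded message: CDCHHCC


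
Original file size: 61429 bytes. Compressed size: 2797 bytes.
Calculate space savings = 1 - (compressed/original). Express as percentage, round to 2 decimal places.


ratio = compressed/original = 2797/61429 = 0.045532
savings = 1 - ratio = 1 - 0.045532 = 0.954468
as a percentage: 0.954468 * 100 = 95.45%

Space savings = 1 - 2797/61429 = 95.45%


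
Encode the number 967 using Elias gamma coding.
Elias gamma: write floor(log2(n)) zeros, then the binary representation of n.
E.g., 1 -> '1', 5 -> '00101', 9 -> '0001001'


num_bits = floor(log2(967)) + 1 = 10
leading_zeros = num_bits - 1 = 9
binary(967) = 1111000111

Elias gamma(967) = '000000000' + '1111000111' = 0000000001111000111 (19 bits)


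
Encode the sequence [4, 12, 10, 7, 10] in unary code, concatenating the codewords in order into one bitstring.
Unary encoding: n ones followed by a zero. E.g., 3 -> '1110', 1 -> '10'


Encode each number as n ones followed by a terminating 0:
  4 -> 11110 (5 bits)
  12 -> 1111111111110 (13 bits)
  10 -> 11111111110 (11 bits)
  7 -> 11111110 (8 bits)
  10 -> 11111111110 (11 bits)
Total length = 5 + 13 + 11 + 8 + 11 = 48 bits.

Unary([4, 12, 10, 7, 10]) = 111101111111111110111111111101111111011111111110 (48 bits)


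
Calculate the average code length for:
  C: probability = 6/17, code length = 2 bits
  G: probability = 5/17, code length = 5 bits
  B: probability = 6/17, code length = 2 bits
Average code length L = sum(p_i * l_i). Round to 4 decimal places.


Weighted contributions p_i * l_i:
  C: (6/17) * 2 = 12/17
  G: (5/17) * 5 = 25/17
  B: (6/17) * 2 = 12/17
Sum = (12 + 25 + 12)/17 = 49/17

L = 49/17 = 2.8824 bits/symbol


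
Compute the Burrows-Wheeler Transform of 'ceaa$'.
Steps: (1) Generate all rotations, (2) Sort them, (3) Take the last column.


Rotations (sorted):
  0: $ceaa -> last char: a
  1: a$cea -> last char: a
  2: aa$ce -> last char: e
  3: ceaa$ -> last char: $
  4: eaa$c -> last char: c


BWT = aae$c


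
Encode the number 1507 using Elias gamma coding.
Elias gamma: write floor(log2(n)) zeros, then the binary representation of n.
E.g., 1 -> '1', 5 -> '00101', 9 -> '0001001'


num_bits = floor(log2(1507)) + 1 = 11
leading_zeros = num_bits - 1 = 10
binary(1507) = 10111100011

Elias gamma(1507) = '0000000000' + '10111100011' = 000000000010111100011 (21 bits)


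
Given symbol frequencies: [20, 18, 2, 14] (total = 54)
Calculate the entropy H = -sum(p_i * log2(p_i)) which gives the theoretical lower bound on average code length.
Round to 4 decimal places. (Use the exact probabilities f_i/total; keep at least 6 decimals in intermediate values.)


Per-symbol terms -p_i * log2(p_i) with p_i = f_i/54:
  p = 20/54 = 0.370370: log2(p) = -1.432959, -p*log2(p) = 0.530726
  p = 18/54 = 0.333333: log2(p) = -1.584963, -p*log2(p) = 0.528321
  p = 2/54 = 0.037037: log2(p) = -4.754888, -p*log2(p) = 0.176107
  p = 14/54 = 0.259259: log2(p) = -1.947533, -p*log2(p) = 0.504916
H = 0.530726 + 0.528321 + 0.176107 + 0.504916 = 1.740070

H = 1.7401 bits/symbol


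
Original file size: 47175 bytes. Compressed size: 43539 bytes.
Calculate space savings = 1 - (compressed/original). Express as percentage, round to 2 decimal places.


ratio = compressed/original = 43539/47175 = 0.922925
savings = 1 - ratio = 1 - 0.922925 = 0.077075
as a percentage: 0.077075 * 100 = 7.71%

Space savings = 1 - 43539/47175 = 7.71%


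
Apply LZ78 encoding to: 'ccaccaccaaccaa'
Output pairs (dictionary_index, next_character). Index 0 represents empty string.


LZ78 encoding steps:
Dictionary: {0: ''}
Step 1: w='' (idx 0), next='c' -> output (0, 'c'), add 'c' as idx 1
Step 2: w='c' (idx 1), next='a' -> output (1, 'a'), add 'ca' as idx 2
Step 3: w='c' (idx 1), next='c' -> output (1, 'c'), add 'cc' as idx 3
Step 4: w='' (idx 0), next='a' -> output (0, 'a'), add 'a' as idx 4
Step 5: w='cc' (idx 3), next='a' -> output (3, 'a'), add 'cca' as idx 5
Step 6: w='a' (idx 4), next='c' -> output (4, 'c'), add 'ac' as idx 6
Step 7: w='ca' (idx 2), next='a' -> output (2, 'a'), add 'caa' as idx 7


Encoded: [(0, 'c'), (1, 'a'), (1, 'c'), (0, 'a'), (3, 'a'), (4, 'c'), (2, 'a')]


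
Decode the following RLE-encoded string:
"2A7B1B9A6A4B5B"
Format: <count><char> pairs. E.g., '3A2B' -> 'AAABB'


Expanding each <count><char> pair:
  2A -> 'AA'
  7B -> 'BBBBBBB'
  1B -> 'B'
  9A -> 'AAAAAAAAA'
  6A -> 'AAAAAA'
  4B -> 'BBBB'
  5B -> 'BBBBB'

Decoded = AABBBBBBBBAAAAAAAAAAAAAAABBBBBBBBB
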